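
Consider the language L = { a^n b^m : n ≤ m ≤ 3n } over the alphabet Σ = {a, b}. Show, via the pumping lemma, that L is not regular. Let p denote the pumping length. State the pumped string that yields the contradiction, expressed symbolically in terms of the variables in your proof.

a^{p+k} b^p

Assume L is regular; let p be its pumping constant.
Take w = a^p b^p ∈ L (since p ≤ p ≤ 3p), with |w| = 2p ≥ p.
The pumping lemma gives a decomposition w = xyz where |xy| ≤ p and y is nonempty.
Since the first p symbols of w are all a's and |xy| ≤ p, y lies entirely in the leading a-block: y = a^k for some k with 1 ≤ k ≤ p.
Pump with i = 2: xy^2z = a^{p+k} b^p. Now n = p+k > p = m, so the condition n ≤ m fails. Thus xy^2z ∉ L.
This contradicts the pumping lemma, so L is not regular.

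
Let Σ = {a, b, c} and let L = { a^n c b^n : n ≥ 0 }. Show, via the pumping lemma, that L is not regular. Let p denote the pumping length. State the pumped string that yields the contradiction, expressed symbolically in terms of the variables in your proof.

a^{p+k} c b^p

Assume L is regular; let p be its pumping constant.
Take w = a^p c b^p ∈ L with |w| = 2p+1 ≥ p.
The pumping lemma gives a decomposition w = xyz where |xy| ≤ p and |y| > 0.
Since the first p symbols of w are all a's and |xy| ≤ p, y lies entirely in the leading a-block: y = a^k for some k with 1 ≤ k ≤ p.
Pump with i = 2: xy^2z = a^{p+k} c b^p, which would require p+k = p. But k ≥ 1, so xy^2z ∉ L.
This contradicts the pumping lemma, so L is not regular.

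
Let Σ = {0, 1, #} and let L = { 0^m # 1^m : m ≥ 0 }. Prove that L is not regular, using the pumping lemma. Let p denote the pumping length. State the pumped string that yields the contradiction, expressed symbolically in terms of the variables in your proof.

0^{p+k} # 1^p

Suppose for contradiction that L is regular, and let p be the pumping length.
Take w = 0^p # 1^p ∈ L with |w| = 2p+1 ≥ p.
The pumping lemma gives a decomposition w = xyz where |xy| ≤ p and y is nonempty.
Since the first p symbols of w are all 0's and |xy| ≤ p, y lies entirely in the leading 0-block: y = 0^k for some k with 1 ≤ k ≤ p.
Pump with i = 2: xy^2z = 0^{p+k} # 1^p, which would require p+k = p. But k ≥ 1, so xy^2z ∉ L.
Contradiction. Therefore L is not regular.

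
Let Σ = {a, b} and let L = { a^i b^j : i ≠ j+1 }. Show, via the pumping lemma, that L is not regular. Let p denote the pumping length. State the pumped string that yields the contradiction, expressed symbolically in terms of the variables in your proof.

a^{p+p!} b^{p+p!-1}

Suppose for contradiction that L is regular, and let p be the pumping length.
Choose w = a^p b^{p+p!-1}. Since p ≠ (p+p!-1)+1 = p+p!, w ∈ L; and |w| ≥ p.
Write w = xyz as guaranteed by the lemma, with |xy| ≤ p and |y| ≥ 1.
The first p characters of w are a's, so xy (and hence y) consists only of a's. Write y = a^k, 1 ≤ k ≤ p.
Since 1 ≤ k ≤ p, k divides p!; set t = 1 + p!/k. Then xy^t z has p + (p!/k)·k = p + p! copies of a. Now the a-count is p+p! and (b-count)+1 = (p+p!-1)+1 = p+p!, so i ≠ j+1 fails. So xy^t z = a^{p+p!} b^{p+p!-1} ∉ L.
This is a contradiction; hence L is not regular.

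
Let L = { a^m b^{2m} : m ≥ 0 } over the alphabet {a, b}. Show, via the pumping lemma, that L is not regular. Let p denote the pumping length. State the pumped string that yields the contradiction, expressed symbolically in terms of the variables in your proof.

Suppose for contradiction that L is regular, and let p be the pumping length.
Take w = a^p b^{2p}. Then w ∈ L and |w| = 3p ≥ p.
By the pumping lemma, w = xyz with |xy| ≤ p and y is nonempty.
Since the first p symbols of w are all a's and |xy| ≤ p, y lies entirely in the leading a-block: y = a^k for some k with 1 ≤ k ≤ p.
Pump with i = 2: xy^2z = a^{p+k} b^{2p}. For this to lie in L we would need 2p = 2(p+k), which forces k = 0. But k ≥ 1, so xy^2z ∉ L.
This contradicts the pumping lemma, so L is not regular.

a^{p+k} b^{2p}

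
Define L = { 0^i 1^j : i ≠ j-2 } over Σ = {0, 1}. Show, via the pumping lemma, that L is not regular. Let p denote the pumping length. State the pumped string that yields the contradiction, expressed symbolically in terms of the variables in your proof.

Toward a contradiction, assume L is regular with pumping length p.
Choose w = 0^p 1^{p+p!+2}. Since p ≠ (p+p!+2)-2 = p+p!, w ∈ L; and |w| ≥ p.
The pumping lemma gives a decomposition w = xyz where |xy| ≤ p and |y| ≥ 1.
Since the first p symbols of w are all 0's and |xy| ≤ p, y lies entirely in the leading 0-block: y = 0^k for some k with 1 ≤ k ≤ p.
Since 1 ≤ k ≤ p, k divides p!; set t = 1 + p!/k. Then xy^t z has p + (p!/k)·k = p + p! copies of 0. Now the 0-count is p+p! and (1-count)-2 = (p+p!+2)-2 = p+p!, so i ≠ j-2 fails. So xy^t z = 0^{p+p!} 1^{p+p!+2} ∉ L.
This contradicts the pumping lemma, so L is not regular.

0^{p+p!} 1^{p+p!+2}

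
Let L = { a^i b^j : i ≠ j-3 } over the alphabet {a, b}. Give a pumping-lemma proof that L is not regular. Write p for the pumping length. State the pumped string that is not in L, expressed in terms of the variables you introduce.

a^{p+p!} b^{p+p!+3}

Assume L is regular. Let p be the pumping length given by the pumping lemma.
Choose w = a^p b^{p+p!+3}. Since p ≠ (p+p!+3)-3 = p+p!, w ∈ L; and |w| ≥ p.
Write w = xyz as guaranteed by the lemma, with |xy| ≤ p and y is nonempty.
Since the first p symbols of w are all a's and |xy| ≤ p, y lies entirely in the leading a-block: y = a^k for some k with 1 ≤ k ≤ p.
Since 1 ≤ k ≤ p, k divides p!; set t = 1 + p!/k. Then xy^t z has p + (p!/k)·k = p + p! copies of a. Now the a-count is p+p! and (b-count)-3 = (p+p!+3)-3 = p+p!, so i ≠ j-3 fails. So xy^t z = a^{p+p!} b^{p+p!+3} ∉ L.
Contradiction. Therefore L is not regular.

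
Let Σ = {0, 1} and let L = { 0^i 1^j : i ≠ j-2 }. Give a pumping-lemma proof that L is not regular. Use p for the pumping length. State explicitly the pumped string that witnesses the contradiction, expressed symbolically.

Assume L is regular; let p be its pumping constant.
Choose w = 0^p 1^{p+p!+2}. Since p ≠ (p+p!+2)-2 = p+p!, w ∈ L; and |w| ≥ p.
The pumping lemma gives a decomposition w = xyz where |xy| ≤ p and |y| > 0.
The first p characters of w are 0's, so xy (and hence y) consists only of 0's. Write y = 0^k, 1 ≤ k ≤ p.
Since 1 ≤ k ≤ p, k divides p!; set t = 1 + p!/k. Then xy^t z has p + (p!/k)·k = p + p! copies of 0. Now the 0-count is p+p! and (1-count)-2 = (p+p!+2)-2 = p+p!, so i ≠ j-2 fails. So xy^t z = 0^{p+p!} 1^{p+p!+2} ∉ L.
This is a contradiction; hence L is not regular.

0^{p+p!} 1^{p+p!+2}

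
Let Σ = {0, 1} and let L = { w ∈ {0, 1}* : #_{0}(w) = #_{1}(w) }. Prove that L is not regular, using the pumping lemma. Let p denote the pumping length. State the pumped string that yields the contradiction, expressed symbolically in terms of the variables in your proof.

0^{p+k} 1^p

Suppose for contradiction that L is regular, and let p be the pumping length.
Choose w = 0^p 1^p ∈ L with |w| = 2p ≥ p.
By the pumping lemma, w = xyz with |xy| ≤ p and y is nonempty.
Because |xy| ≤ p and w begins with p copies of 0, we have y = 0^k with 1 ≤ k ≤ p.
Pump with i = 2: xy^2z = 0^{p+k} 1^p has p+k occurrences of 0 but only p of 1. Since k ≥ 1 the counts differ, so xy^2z ∉ L.
Contradiction. Therefore L is not regular.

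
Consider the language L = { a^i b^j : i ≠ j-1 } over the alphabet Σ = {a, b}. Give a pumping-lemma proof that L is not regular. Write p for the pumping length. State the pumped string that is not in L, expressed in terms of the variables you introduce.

Toward a contradiction, assume L is regular with pumping length p.
Choose w = a^p b^{p+p!+1}. Since p ≠ (p+p!+1)-1 = p+p!, w ∈ L; and |w| ≥ p.
By the pumping lemma, w = xyz with |xy| ≤ p and |y| ≥ 1.
The first p characters of w are a's, so xy (and hence y) consists only of a's. Write y = a^k, 1 ≤ k ≤ p.
Since 1 ≤ k ≤ p, k divides p!; set t = 1 + p!/k. Then xy^t z has p + (p!/k)·k = p + p! copies of a. Now the a-count is p+p! and (b-count)-1 = (p+p!+1)-1 = p+p!, so i ≠ j-1 fails. So xy^t z = a^{p+p!} b^{p+p!+1} ∉ L.
This is a contradiction; hence L is not regular.

a^{p+p!} b^{p+p!+1}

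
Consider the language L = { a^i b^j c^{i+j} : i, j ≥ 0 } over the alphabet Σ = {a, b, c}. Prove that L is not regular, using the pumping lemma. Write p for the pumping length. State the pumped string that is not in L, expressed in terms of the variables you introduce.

a^{p+k} b^p c^{2p}

Assume L is regular; let p be its pumping constant.
Take w = a^p b^p c^{2p} ∈ L (with i=j=p, i+j=2p), |w| = 4p ≥ p.
Write w = xyz as guaranteed by the lemma, with |xy| ≤ p and |y| > 0.
Because |xy| ≤ p and w begins with p copies of a, we have y = a^k with 1 ≤ k ≤ p.
Consider xy^2z = a^{p+k} b^p c^{2p}. Now the a- and b-counts sum to 2p+k, but the c-count is 2p ≠ 2p+k. So xy^2z ∉ L.
Contradiction. Therefore L is not regular.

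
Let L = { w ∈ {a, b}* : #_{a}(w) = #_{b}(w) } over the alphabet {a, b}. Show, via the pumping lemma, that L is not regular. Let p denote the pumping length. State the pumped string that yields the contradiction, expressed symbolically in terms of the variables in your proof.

Assume L is regular. Let p be the pumping length given by the pumping lemma.
Choose w = a^p b^p ∈ L with |w| = 2p ≥ p.
By the pumping lemma, w = xyz with |xy| ≤ p and y is nonempty.
Since the first p symbols of w are all a's and |xy| ≤ p, y lies entirely in the leading a-block: y = a^k for some k with 1 ≤ k ≤ p.
Pump with i = 2: xy^2z = a^{p+k} b^p has p+k occurrences of a but only p of b. Since k ≥ 1 the counts differ, so xy^2z ∉ L.
This contradicts the pumping lemma, so L is not regular.

a^{p+k} b^p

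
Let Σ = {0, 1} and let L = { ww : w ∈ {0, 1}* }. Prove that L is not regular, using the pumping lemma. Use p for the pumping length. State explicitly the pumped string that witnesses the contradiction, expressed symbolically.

0^{p+k} 1^p 0^p 1^p

Toward a contradiction, assume L is regular with pumping length p.
Take w = 0^p 1^p 0^p 1^p = uu where u = 0^p1^p; then w ∈ L and |w| = 4p ≥ p.
By the pumping lemma, w = xyz with |xy| ≤ p and |y| ≥ 1.
Since the first p symbols of w are all 0's and |xy| ≤ p, y lies entirely in the leading 0-block: y = 0^k for some k with 1 ≤ k ≤ p.
Pump with i = 2: xy^2z = 0^{p+k} 1^p 0^p 1^p, of length 4p+k. Suppose this equals vv. The string starts with 0 and ends with 1, so v does too; thus the boundary between the two copies of v is a 1→0 transition. There is exactly one such transition, at position 2p+k, so |v| = 2p+k and |vv| = 4p+2k ≠ 4p+k since k ≥ 1. So xy^2z ∉ L.
This is a contradiction; hence L is not regular.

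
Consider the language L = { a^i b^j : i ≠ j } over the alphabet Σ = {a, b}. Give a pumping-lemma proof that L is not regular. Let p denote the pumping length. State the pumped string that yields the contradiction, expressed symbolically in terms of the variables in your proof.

Assume L is regular; let p be its pumping constant.
Choose w = a^p b^{p+p!}. Since p ≠ p+p!, w ∈ L; and |w| ≥ p.
By the pumping lemma, w = xyz with |xy| ≤ p and |y| ≥ 1.
The first p characters of w are a's, so xy (and hence y) consists only of a's. Write y = a^k, 1 ≤ k ≤ p.
Since 1 ≤ k ≤ p, k divides p!; set t = 1 + p!/k. Then xy^t z has p + (p!/k)·k = p + p! copies of a. Now the a-count equals the b-count, so i ≠ j fails. So xy^t z = a^{p+p!} b^{p+p!} ∉ L.
This contradicts the pumping lemma, so L is not regular.

a^{p+p!} b^{p+p!}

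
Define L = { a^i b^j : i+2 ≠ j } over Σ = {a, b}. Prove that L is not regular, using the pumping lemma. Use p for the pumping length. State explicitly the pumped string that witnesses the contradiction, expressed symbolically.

a^{p+p!} b^{p+p!+2}

Assume L is regular. Let p be the pumping length given by the pumping lemma.
Choose w = a^p b^{p+p!+2}. Since p ≠ (p+p!+2)-2 = p+p!, w ∈ L; and |w| ≥ p.
Write w = xyz as guaranteed by the lemma, with |xy| ≤ p and |y| > 0.
The first p characters of w are a's, so xy (and hence y) consists only of a's. Write y = a^k, 1 ≤ k ≤ p.
Since 1 ≤ k ≤ p, k divides p!; set t = 1 + p!/k. Then xy^t z has p + (p!/k)·k = p + p! copies of a. Now the a-count is p+p! and (b-count)-2 = (p+p!+2)-2 = p+p!, so i+2 ≠ j fails. So xy^t z = a^{p+p!} b^{p+p!+2} ∉ L.
Contradiction. Therefore L is not regular.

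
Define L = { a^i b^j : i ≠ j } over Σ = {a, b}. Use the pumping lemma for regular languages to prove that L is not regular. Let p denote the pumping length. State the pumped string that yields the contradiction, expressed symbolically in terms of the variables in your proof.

Assume L is regular; let p be its pumping constant.
Choose w = a^p b^{p+p!}. Since p ≠ p+p!, w ∈ L; and |w| ≥ p.
The pumping lemma gives a decomposition w = xyz where |xy| ≤ p and |y| ≥ 1.
Because |xy| ≤ p and w begins with p copies of a, we have y = a^k with 1 ≤ k ≤ p.
Since 1 ≤ k ≤ p, k divides p!; set t = 1 + p!/k. Then xy^t z has p + (p!/k)·k = p + p! copies of a. Now the a-count equals the b-count, so i ≠ j fails. So xy^t z = a^{p+p!} b^{p+p!} ∉ L.
Contradiction. Therefore L is not regular.

a^{p+p!} b^{p+p!}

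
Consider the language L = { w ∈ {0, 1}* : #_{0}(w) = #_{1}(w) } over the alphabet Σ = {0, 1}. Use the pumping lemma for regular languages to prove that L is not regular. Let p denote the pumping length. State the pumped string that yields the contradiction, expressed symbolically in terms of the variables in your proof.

Assume L is regular; let p be its pumping constant.
Choose w = 0^p 1^p ∈ L with |w| = 2p ≥ p.
Write w = xyz as guaranteed by the lemma, with |xy| ≤ p and |y| ≥ 1.
The first p characters of w are 0's, so xy (and hence y) consists only of 0's. Write y = 0^k, 1 ≤ k ≤ p.
Pump with i = 2: xy^2z = 0^{p+k} 1^p has p+k occurrences of 0 but only p of 1. Since k ≥ 1 the counts differ, so xy^2z ∉ L.
This contradicts the pumping lemma, so L is not regular.

0^{p+k} 1^p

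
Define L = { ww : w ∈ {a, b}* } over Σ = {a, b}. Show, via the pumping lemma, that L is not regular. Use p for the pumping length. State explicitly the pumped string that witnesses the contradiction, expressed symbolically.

Assume L is regular; let p be its pumping constant.
Take w = a^p b^p a^p b^p = uu where u = a^pb^p; then w ∈ L and |w| = 4p ≥ p.
The pumping lemma gives a decomposition w = xyz where |xy| ≤ p and y is nonempty.
The first p characters of w are a's, so xy (and hence y) consists only of a's. Write y = a^k, 1 ≤ k ≤ p.
Pump with i = 2: xy^2z = a^{p+k} b^p a^p b^p, of length 4p+k. Suppose this equals vv. The string starts with a and ends with b, so v does too; thus the boundary between the two copies of v is a b→a transition. There is exactly one such transition, at position 2p+k, so |v| = 2p+k and |vv| = 4p+2k ≠ 4p+k since k ≥ 1. So xy^2z ∉ L.
Contradiction. Therefore L is not regular.

a^{p+k} b^p a^p b^p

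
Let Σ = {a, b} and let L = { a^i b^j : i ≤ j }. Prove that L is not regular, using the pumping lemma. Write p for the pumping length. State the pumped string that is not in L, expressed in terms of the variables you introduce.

Suppose for contradiction that L is regular, and let p be the pumping length.
Choose w = a^p b^p ∈ L, with |w| = 2p ≥ p.
By the pumping lemma, w = xyz with |xy| ≤ p and |y| ≥ 1.
Because |xy| ≤ p and w begins with p copies of a, we have y = a^k with 1 ≤ k ≤ p.
Consider xy^2z = a^{p+k} b^p. Since k ≥ 1, the a-count p+k exceeds the b-count p, so i ≤ j fails; thus xy^2z ∉ L.
Contradiction. Therefore L is not regular.

a^{p+k} b^p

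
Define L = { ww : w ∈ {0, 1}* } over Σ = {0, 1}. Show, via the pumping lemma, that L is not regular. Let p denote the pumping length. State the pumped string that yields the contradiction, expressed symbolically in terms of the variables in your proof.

Toward a contradiction, assume L is regular with pumping length p.
Take w = 0^p 1^p 0^p 1^p = uu where u = 0^p1^p; then w ∈ L and |w| = 4p ≥ p.
The pumping lemma gives a decomposition w = xyz where |xy| ≤ p and y is nonempty.
The first p characters of w are 0's, so xy (and hence y) consists only of 0's. Write y = 0^k, 1 ≤ k ≤ p.
Pump with i = 2: xy^2z = 0^{p+k} 1^p 0^p 1^p, of length 4p+k. Suppose this equals vv. The string starts with 0 and ends with 1, so v does too; thus the boundary between the two copies of v is a 1→0 transition. There is exactly one such transition, at position 2p+k, so |v| = 2p+k and |vv| = 4p+2k ≠ 4p+k since k ≥ 1. So xy^2z ∉ L.
This contradicts the pumping lemma, so L is not regular.

0^{p+k} 1^p 0^p 1^p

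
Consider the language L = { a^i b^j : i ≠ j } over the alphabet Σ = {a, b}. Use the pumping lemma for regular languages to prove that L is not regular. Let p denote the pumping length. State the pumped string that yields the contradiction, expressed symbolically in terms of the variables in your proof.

a^{p+p!} b^{p+p!}

Toward a contradiction, assume L is regular with pumping length p.
Choose w = a^p b^{p+p!}. Since p ≠ p+p!, w ∈ L; and |w| ≥ p.
By the pumping lemma, w = xyz with |xy| ≤ p and |y| ≥ 1.
Because |xy| ≤ p and w begins with p copies of a, we have y = a^k with 1 ≤ k ≤ p.
Since 1 ≤ k ≤ p, k divides p!; set t = 1 + p!/k. Then xy^t z has p + (p!/k)·k = p + p! copies of a. Now the a-count equals the b-count, so i ≠ j fails. So xy^t z = a^{p+p!} b^{p+p!} ∉ L.
Contradiction. Therefore L is not regular.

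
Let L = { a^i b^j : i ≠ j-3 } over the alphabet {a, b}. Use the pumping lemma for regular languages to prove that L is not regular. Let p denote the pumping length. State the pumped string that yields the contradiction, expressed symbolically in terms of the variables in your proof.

a^{p+p!} b^{p+p!+3}

Assume L is regular; let p be its pumping constant.
Choose w = a^p b^{p+p!+3}. Since p ≠ (p+p!+3)-3 = p+p!, w ∈ L; and |w| ≥ p.
The pumping lemma gives a decomposition w = xyz where |xy| ≤ p and y is nonempty.
The first p characters of w are a's, so xy (and hence y) consists only of a's. Write y = a^k, 1 ≤ k ≤ p.
Since 1 ≤ k ≤ p, k divides p!; set t = 1 + p!/k. Then xy^t z has p + (p!/k)·k = p + p! copies of a. Now the a-count is p+p! and (b-count)-3 = (p+p!+3)-3 = p+p!, so i ≠ j-3 fails. So xy^t z = a^{p+p!} b^{p+p!+3} ∉ L.
This contradicts the pumping lemma, so L is not regular.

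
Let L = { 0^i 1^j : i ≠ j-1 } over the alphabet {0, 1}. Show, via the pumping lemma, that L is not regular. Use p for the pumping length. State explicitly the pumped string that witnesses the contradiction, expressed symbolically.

Assume L is regular; let p be its pumping constant.
Choose w = 0^p 1^{p+p!+1}. Since p ≠ (p+p!+1)-1 = p+p!, w ∈ L; and |w| ≥ p.
Write w = xyz as guaranteed by the lemma, with |xy| ≤ p and |y| ≥ 1.
Since the first p symbols of w are all 0's and |xy| ≤ p, y lies entirely in the leading 0-block: y = 0^k for some k with 1 ≤ k ≤ p.
Since 1 ≤ k ≤ p, k divides p!; set t = 1 + p!/k. Then xy^t z has p + (p!/k)·k = p + p! copies of 0. Now the 0-count is p+p! and (1-count)-1 = (p+p!+1)-1 = p+p!, so i ≠ j-1 fails. So xy^t z = 0^{p+p!} 1^{p+p!+1} ∉ L.
Contradiction. Therefore L is not regular.

0^{p+p!} 1^{p+p!+1}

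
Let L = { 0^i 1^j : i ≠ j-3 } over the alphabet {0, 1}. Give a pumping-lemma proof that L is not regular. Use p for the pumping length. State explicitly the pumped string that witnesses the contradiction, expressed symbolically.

0^{p+p!} 1^{p+p!+3}

Assume L is regular; let p be its pumping constant.
Choose w = 0^p 1^{p+p!+3}. Since p ≠ (p+p!+3)-3 = p+p!, w ∈ L; and |w| ≥ p.
The pumping lemma gives a decomposition w = xyz where |xy| ≤ p and y is nonempty.
Because |xy| ≤ p and w begins with p copies of 0, we have y = 0^k with 1 ≤ k ≤ p.
Since 1 ≤ k ≤ p, k divides p!; set t = 1 + p!/k. Then xy^t z has p + (p!/k)·k = p + p! copies of 0. Now the 0-count is p+p! and (1-count)-3 = (p+p!+3)-3 = p+p!, so i ≠ j-3 fails. So xy^t z = 0^{p+p!} 1^{p+p!+3} ∉ L.
This is a contradiction; hence L is not regular.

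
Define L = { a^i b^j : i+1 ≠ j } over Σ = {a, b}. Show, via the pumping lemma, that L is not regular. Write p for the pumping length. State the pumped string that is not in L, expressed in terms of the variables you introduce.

a^{p+p!} b^{p+p!+1}

Toward a contradiction, assume L is regular with pumping length p.
Choose w = a^p b^{p+p!+1}. Since p ≠ (p+p!+1)-1 = p+p!, w ∈ L; and |w| ≥ p.
Write w = xyz as guaranteed by the lemma, with |xy| ≤ p and y is nonempty.
Because |xy| ≤ p and w begins with p copies of a, we have y = a^k with 1 ≤ k ≤ p.
Since 1 ≤ k ≤ p, k divides p!; set t = 1 + p!/k. Then xy^t z has p + (p!/k)·k = p + p! copies of a. Now the a-count is p+p! and (b-count)-1 = (p+p!+1)-1 = p+p!, so i+1 ≠ j fails. So xy^t z = a^{p+p!} b^{p+p!+1} ∉ L.
This is a contradiction; hence L is not regular.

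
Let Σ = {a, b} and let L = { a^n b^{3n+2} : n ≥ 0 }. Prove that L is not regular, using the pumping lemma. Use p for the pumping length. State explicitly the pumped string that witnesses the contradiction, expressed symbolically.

a^{p+k} b^{3p+2}

Suppose for contradiction that L is regular, and let p be the pumping length.
Let w = a^p b^{3p+2} ∈ L; note |w| = 4p+2 ≥ p.
Write w = xyz as guaranteed by the lemma, with |xy| ≤ p and |y| ≥ 1.
Because |xy| ≤ p and w begins with p copies of a, we have y = a^k with 1 ≤ k ≤ p.
Pump with i = 2: xy^2z = a^{p+k} b^{3p+2}. For this to lie in L we would need 3p+2 = 3(p+k)+2, which forces k = 0. But k ≥ 1, so xy^2z ∉ L.
This contradicts the pumping lemma, so L is not regular.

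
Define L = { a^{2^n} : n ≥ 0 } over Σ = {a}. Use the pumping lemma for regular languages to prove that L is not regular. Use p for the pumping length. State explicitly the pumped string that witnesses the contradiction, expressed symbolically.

Assume L is regular; let p be its pumping constant.
Take w = a^{2^p} ∈ L with |w| = 2^p ≥ p.
Write w = xyz as guaranteed by the lemma, with |xy| ≤ p and |y| ≥ 1.
Then y = a^k for some k with 1 ≤ k ≤ p.
Pump with i = 2: xy^2z = a^{2^p+k}. Since 1 ≤ k ≤ p < 2^p, we have 2^p < 2^p+k < 2^{p+1}, so 2^p+k is not a power of 2. So xy^2z ∉ L.
This contradicts the pumping lemma, so L is not regular.

a^{2^p+k}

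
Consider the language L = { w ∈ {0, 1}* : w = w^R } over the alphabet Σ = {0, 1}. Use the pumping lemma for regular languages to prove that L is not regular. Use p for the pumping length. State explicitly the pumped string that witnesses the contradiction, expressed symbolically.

Assume L is regular. Let p be the pumping length given by the pumping lemma.
Take w = 0^p 1 0^p, a palindrome of length 2p+1 ≥ p.
The pumping lemma gives a decomposition w = xyz where |xy| ≤ p and |y| > 0.
Because |xy| ≤ p and w begins with p copies of 0, we have y = 0^k with 1 ≤ k ≤ p.
Pump with i = 2: xy^2z = 0^{p+k} 1 0^p. Its reverse is 0^p 1 0^{p+k}, which differs from xy^2z since k ≥ 1. So xy^2z is not a palindrome and xy^2z ∉ L.
This contradicts the pumping lemma, so L is not regular.

0^{p+k} 1 0^p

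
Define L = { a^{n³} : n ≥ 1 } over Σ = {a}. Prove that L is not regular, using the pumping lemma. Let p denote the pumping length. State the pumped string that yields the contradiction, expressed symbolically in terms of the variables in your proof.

a^{p³+k}

Assume L is regular; let p be its pumping constant.
Take w = a^{p³} ∈ L with |w| = p³ ≥ p.
Write w = xyz as guaranteed by the lemma, with |xy| ≤ p and y is nonempty.
Then y = a^k for some k with 1 ≤ k ≤ p.
Pump with i = 2: xy^2z = a^{p³+k}. Since 1 ≤ k ≤ p, p³ < p³+k ≤ p³+p < p³+3p²+3p+1 = (p+1)³, so p³+k is not a perfect cube. So xy^2z ∉ L.
This contradicts the pumping lemma, so L is not regular.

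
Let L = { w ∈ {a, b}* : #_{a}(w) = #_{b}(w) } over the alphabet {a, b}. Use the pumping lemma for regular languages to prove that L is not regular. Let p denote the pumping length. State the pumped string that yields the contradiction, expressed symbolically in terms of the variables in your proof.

Toward a contradiction, assume L is regular with pumping length p.
Choose w = a^p b^p ∈ L with |w| = 2p ≥ p.
Write w = xyz as guaranteed by the lemma, with |xy| ≤ p and y is nonempty.
Because |xy| ≤ p and w begins with p copies of a, we have y = a^k with 1 ≤ k ≤ p.
Pump with i = 2: xy^2z = a^{p+k} b^p has p+k occurrences of a but only p of b. Since k ≥ 1 the counts differ, so xy^2z ∉ L.
Contradiction. Therefore L is not regular.

a^{p+k} b^p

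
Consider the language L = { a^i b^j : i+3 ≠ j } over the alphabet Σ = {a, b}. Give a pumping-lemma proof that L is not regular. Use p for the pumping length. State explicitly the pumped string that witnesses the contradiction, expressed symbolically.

a^{p+p!} b^{p+p!+3}

Suppose for contradiction that L is regular, and let p be the pumping length.
Choose w = a^p b^{p+p!+3}. Since p ≠ (p+p!+3)-3 = p+p!, w ∈ L; and |w| ≥ p.
By the pumping lemma, w = xyz with |xy| ≤ p and |y| ≥ 1.
Because |xy| ≤ p and w begins with p copies of a, we have y = a^k with 1 ≤ k ≤ p.
Since 1 ≤ k ≤ p, k divides p!; set t = 1 + p!/k. Then xy^t z has p + (p!/k)·k = p + p! copies of a. Now the a-count is p+p! and (b-count)-3 = (p+p!+3)-3 = p+p!, so i+3 ≠ j fails. So xy^t z = a^{p+p!} b^{p+p!+3} ∉ L.
Contradiction. Therefore L is not regular.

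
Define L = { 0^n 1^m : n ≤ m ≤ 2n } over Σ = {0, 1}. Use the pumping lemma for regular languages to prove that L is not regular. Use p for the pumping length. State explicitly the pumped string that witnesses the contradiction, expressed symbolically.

0^{p+k} 1^p

Toward a contradiction, assume L is regular with pumping length p.
Take w = 0^p 1^p ∈ L (since p ≤ p ≤ 2p), with |w| = 2p ≥ p.
The pumping lemma gives a decomposition w = xyz where |xy| ≤ p and |y| > 0.
Because |xy| ≤ p and w begins with p copies of 0, we have y = 0^k with 1 ≤ k ≤ p.
Pump with i = 2: xy^2z = 0^{p+k} 1^p. Now n = p+k > p = m, so the condition n ≤ m fails. Thus xy^2z ∉ L.
This contradicts the pumping lemma, so L is not regular.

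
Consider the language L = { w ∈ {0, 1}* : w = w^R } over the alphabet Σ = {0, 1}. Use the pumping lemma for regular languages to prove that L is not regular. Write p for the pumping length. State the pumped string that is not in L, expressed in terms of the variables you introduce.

0^{p+k} 1 0^p

Assume L is regular; let p be its pumping constant.
Take w = 0^p 1 0^p, a palindrome of length 2p+1 ≥ p.
Write w = xyz as guaranteed by the lemma, with |xy| ≤ p and |y| > 0.
Because |xy| ≤ p and w begins with p copies of 0, we have y = 0^k with 1 ≤ k ≤ p.
Pump with i = 2: xy^2z = 0^{p+k} 1 0^p. Its reverse is 0^p 1 0^{p+k}, which differs from xy^2z since k ≥ 1. So xy^2z is not a palindrome and xy^2z ∉ L.
This contradicts the pumping lemma, so L is not regular.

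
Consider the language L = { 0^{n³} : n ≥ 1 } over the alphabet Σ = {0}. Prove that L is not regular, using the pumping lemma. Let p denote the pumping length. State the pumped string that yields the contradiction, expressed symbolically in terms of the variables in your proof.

Suppose for contradiction that L is regular, and let p be the pumping length.
Take w = 0^{p³} ∈ L with |w| = p³ ≥ p.
By the pumping lemma, w = xyz with |xy| ≤ p and |y| ≥ 1.
Then y = 0^k for some k with 1 ≤ k ≤ p.
Pump with i = 2: xy^2z = 0^{p³+k}. Since 1 ≤ k ≤ p, p³ < p³+k ≤ p³+p < p³+3p²+3p+1 = (p+1)³, so p³+k is not a perfect cube. So xy^2z ∉ L.
This is a contradiction; hence L is not regular.

0^{p³+k}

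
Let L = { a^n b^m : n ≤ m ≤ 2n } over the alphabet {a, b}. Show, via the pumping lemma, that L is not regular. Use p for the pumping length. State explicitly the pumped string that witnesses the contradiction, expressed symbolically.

Toward a contradiction, assume L is regular with pumping length p.
Take w = a^p b^p ∈ L (since p ≤ p ≤ 2p), with |w| = 2p ≥ p.
The pumping lemma gives a decomposition w = xyz where |xy| ≤ p and |y| > 0.
Since the first p symbols of w are all a's and |xy| ≤ p, y lies entirely in the leading a-block: y = a^k for some k with 1 ≤ k ≤ p.
Pump with i = 2: xy^2z = a^{p+k} b^p. Now n = p+k > p = m, so the condition n ≤ m fails. Thus xy^2z ∉ L.
Contradiction. Therefore L is not regular.

a^{p+k} b^p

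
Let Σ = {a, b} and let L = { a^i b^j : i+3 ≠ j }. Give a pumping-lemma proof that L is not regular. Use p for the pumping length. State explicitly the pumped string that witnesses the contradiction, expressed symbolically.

Toward a contradiction, assume L is regular with pumping length p.
Choose w = a^p b^{p+p!+3}. Since p ≠ (p+p!+3)-3 = p+p!, w ∈ L; and |w| ≥ p.
Write w = xyz as guaranteed by the lemma, with |xy| ≤ p and y is nonempty.
Since the first p symbols of w are all a's and |xy| ≤ p, y lies entirely in the leading a-block: y = a^k for some k with 1 ≤ k ≤ p.
Since 1 ≤ k ≤ p, k divides p!; set t = 1 + p!/k. Then xy^t z has p + (p!/k)·k = p + p! copies of a. Now the a-count is p+p! and (b-count)-3 = (p+p!+3)-3 = p+p!, so i+3 ≠ j fails. So xy^t z = a^{p+p!} b^{p+p!+3} ∉ L.
Contradiction. Therefore L is not regular.

a^{p+p!} b^{p+p!+3}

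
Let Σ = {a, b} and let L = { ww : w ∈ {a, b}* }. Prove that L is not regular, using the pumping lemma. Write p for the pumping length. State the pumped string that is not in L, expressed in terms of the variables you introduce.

Assume L is regular. Let p be the pumping length given by the pumping lemma.
Take w = a^p b^p a^p b^p = uu where u = a^pb^p; then w ∈ L and |w| = 4p ≥ p.
Write w = xyz as guaranteed by the lemma, with |xy| ≤ p and |y| > 0.
The first p characters of w are a's, so xy (and hence y) consists only of a's. Write y = a^k, 1 ≤ k ≤ p.
Pump with i = 2: xy^2z = a^{p+k} b^p a^p b^p, of length 4p+k. Suppose this equals vv. The string starts with a and ends with b, so v does too; thus the boundary between the two copies of v is a b→a transition. There is exactly one such transition, at position 2p+k, so |v| = 2p+k and |vv| = 4p+2k ≠ 4p+k since k ≥ 1. So xy^2z ∉ L.
This contradicts the pumping lemma, so L is not regular.

a^{p+k} b^p a^p b^p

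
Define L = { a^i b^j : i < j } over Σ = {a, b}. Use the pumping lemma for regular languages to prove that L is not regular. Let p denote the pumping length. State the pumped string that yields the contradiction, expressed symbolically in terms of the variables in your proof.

Assume L is regular. Let p be the pumping length given by the pumping lemma.
Choose w = a^p b^{p+1} ∈ L, with |w| = 2p+1 ≥ p.
The pumping lemma gives a decomposition w = xyz where |xy| ≤ p and |y| > 0.
The first p characters of w are a's, so xy (and hence y) consists only of a's. Write y = a^k, 1 ≤ k ≤ p.
Consider xy^2z = a^{p+k} b^{p+1}. Since k ≥ 1, the a-count p+k is at least p+1, so i < j fails; thus xy^2z ∉ L.
This contradicts the pumping lemma, so L is not regular.

a^{p+k} b^{p+1}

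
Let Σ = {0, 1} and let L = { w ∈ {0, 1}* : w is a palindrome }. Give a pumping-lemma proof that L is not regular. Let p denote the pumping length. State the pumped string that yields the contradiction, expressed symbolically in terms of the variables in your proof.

0^{p+k} 1 0^p

Assume L is regular. Let p be the pumping length given by the pumping lemma.
Take w = 0^p 1 0^p, a palindrome of length 2p+1 ≥ p.
Write w = xyz as guaranteed by the lemma, with |xy| ≤ p and |y| > 0.
Since the first p symbols of w are all 0's and |xy| ≤ p, y lies entirely in the leading 0-block: y = 0^k for some k with 1 ≤ k ≤ p.
Pump with i = 2: xy^2z = 0^{p+k} 1 0^p. Its reverse is 0^p 1 0^{p+k}, which differs from xy^2z since k ≥ 1. So xy^2z is not a palindrome and xy^2z ∉ L.
This contradicts the pumping lemma, so L is not regular.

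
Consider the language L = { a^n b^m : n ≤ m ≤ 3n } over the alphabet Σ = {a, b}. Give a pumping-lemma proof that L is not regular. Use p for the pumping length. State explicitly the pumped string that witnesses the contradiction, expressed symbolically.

Toward a contradiction, assume L is regular with pumping length p.
Take w = a^p b^p ∈ L (since p ≤ p ≤ 3p), with |w| = 2p ≥ p.
The pumping lemma gives a decomposition w = xyz where |xy| ≤ p and |y| ≥ 1.
The first p characters of w are a's, so xy (and hence y) consists only of a's. Write y = a^k, 1 ≤ k ≤ p.
Pump with i = 2: xy^2z = a^{p+k} b^p. Now n = p+k > p = m, so the condition n ≤ m fails. Thus xy^2z ∉ L.
This contradicts the pumping lemma, so L is not regular.

a^{p+k} b^p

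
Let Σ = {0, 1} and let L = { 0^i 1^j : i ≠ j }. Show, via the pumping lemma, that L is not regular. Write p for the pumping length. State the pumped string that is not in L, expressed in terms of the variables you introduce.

0^{p+p!} 1^{p+p!}

Assume L is regular; let p be its pumping constant.
Choose w = 0^p 1^{p+p!}. Since p ≠ p+p!, w ∈ L; and |w| ≥ p.
Write w = xyz as guaranteed by the lemma, with |xy| ≤ p and |y| ≥ 1.
Because |xy| ≤ p and w begins with p copies of 0, we have y = 0^k with 1 ≤ k ≤ p.
Since 1 ≤ k ≤ p, k divides p!; set t = 1 + p!/k. Then xy^t z has p + (p!/k)·k = p + p! copies of 0. Now the 0-count equals the 1-count, so i ≠ j fails. So xy^t z = 0^{p+p!} 1^{p+p!} ∉ L.
Contradiction. Therefore L is not regular.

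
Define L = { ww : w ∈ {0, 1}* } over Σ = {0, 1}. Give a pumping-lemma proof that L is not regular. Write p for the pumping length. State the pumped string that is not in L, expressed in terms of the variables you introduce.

Suppose for contradiction that L is regular, and let p be the pumping length.
Take w = 0^p 1^p 0^p 1^p = uu where u = 0^p1^p; then w ∈ L and |w| = 4p ≥ p.
By the pumping lemma, w = xyz with |xy| ≤ p and |y| > 0.
Because |xy| ≤ p and w begins with p copies of 0, we have y = 0^k with 1 ≤ k ≤ p.
Pump with i = 2: xy^2z = 0^{p+k} 1^p 0^p 1^p, of length 4p+k. Suppose this equals vv. The string starts with 0 and ends with 1, so v does too; thus the boundary between the two copies of v is a 1→0 transition. There is exactly one such transition, at position 2p+k, so |v| = 2p+k and |vv| = 4p+2k ≠ 4p+k since k ≥ 1. So xy^2z ∉ L.
Contradiction. Therefore L is not regular.

0^{p+k} 1^p 0^p 1^p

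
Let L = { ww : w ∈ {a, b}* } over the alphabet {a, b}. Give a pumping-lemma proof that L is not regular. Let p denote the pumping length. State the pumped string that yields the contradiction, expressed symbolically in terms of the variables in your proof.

a^{p+k} b^p a^p b^p

Assume L is regular. Let p be the pumping length given by the pumping lemma.
Take w = a^p b^p a^p b^p = uu where u = a^pb^p; then w ∈ L and |w| = 4p ≥ p.
By the pumping lemma, w = xyz with |xy| ≤ p and y is nonempty.
Since the first p symbols of w are all a's and |xy| ≤ p, y lies entirely in the leading a-block: y = a^k for some k with 1 ≤ k ≤ p.
Pump with i = 2: xy^2z = a^{p+k} b^p a^p b^p, of length 4p+k. Suppose this equals vv. The string starts with a and ends with b, so v does too; thus the boundary between the two copies of v is a b→a transition. There is exactly one such transition, at position 2p+k, so |v| = 2p+k and |vv| = 4p+2k ≠ 4p+k since k ≥ 1. So xy^2z ∉ L.
This contradicts the pumping lemma, so L is not regular.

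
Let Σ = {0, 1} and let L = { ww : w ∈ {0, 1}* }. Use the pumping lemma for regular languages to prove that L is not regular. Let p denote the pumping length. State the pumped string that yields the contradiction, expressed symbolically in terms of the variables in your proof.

0^{p+k} 1^p 0^p 1^p

Toward a contradiction, assume L is regular with pumping length p.
Take w = 0^p 1^p 0^p 1^p = uu where u = 0^p1^p; then w ∈ L and |w| = 4p ≥ p.
Write w = xyz as guaranteed by the lemma, with |xy| ≤ p and |y| ≥ 1.
Because |xy| ≤ p and w begins with p copies of 0, we have y = 0^k with 1 ≤ k ≤ p.
Pump with i = 2: xy^2z = 0^{p+k} 1^p 0^p 1^p, of length 4p+k. Suppose this equals vv. The string starts with 0 and ends with 1, so v does too; thus the boundary between the two copies of v is a 1→0 transition. There is exactly one such transition, at position 2p+k, so |v| = 2p+k and |vv| = 4p+2k ≠ 4p+k since k ≥ 1. So xy^2z ∉ L.
This is a contradiction; hence L is not regular.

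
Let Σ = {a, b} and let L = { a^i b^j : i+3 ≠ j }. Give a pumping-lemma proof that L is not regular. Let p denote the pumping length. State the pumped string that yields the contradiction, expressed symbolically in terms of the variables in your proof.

a^{p+p!} b^{p+p!+3}

Suppose for contradiction that L is regular, and let p be the pumping length.
Choose w = a^p b^{p+p!+3}. Since p ≠ (p+p!+3)-3 = p+p!, w ∈ L; and |w| ≥ p.
By the pumping lemma, w = xyz with |xy| ≤ p and y is nonempty.
Since the first p symbols of w are all a's and |xy| ≤ p, y lies entirely in the leading a-block: y = a^k for some k with 1 ≤ k ≤ p.
Since 1 ≤ k ≤ p, k divides p!; set t = 1 + p!/k. Then xy^t z has p + (p!/k)·k = p + p! copies of a. Now the a-count is p+p! and (b-count)-3 = (p+p!+3)-3 = p+p!, so i+3 ≠ j fails. So xy^t z = a^{p+p!} b^{p+p!+3} ∉ L.
Contradiction. Therefore L is not regular.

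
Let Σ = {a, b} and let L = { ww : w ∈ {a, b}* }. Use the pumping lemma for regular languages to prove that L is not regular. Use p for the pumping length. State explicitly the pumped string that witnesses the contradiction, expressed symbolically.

a^{p+k} b^p a^p b^p

Assume L is regular; let p be its pumping constant.
Take w = a^p b^p a^p b^p = uu where u = a^pb^p; then w ∈ L and |w| = 4p ≥ p.
By the pumping lemma, w = xyz with |xy| ≤ p and |y| > 0.
Since the first p symbols of w are all a's and |xy| ≤ p, y lies entirely in the leading a-block: y = a^k for some k with 1 ≤ k ≤ p.
Pump with i = 2: xy^2z = a^{p+k} b^p a^p b^p, of length 4p+k. Suppose this equals vv. The string starts with a and ends with b, so v does too; thus the boundary between the two copies of v is a b→a transition. There is exactly one such transition, at position 2p+k, so |v| = 2p+k and |vv| = 4p+2k ≠ 4p+k since k ≥ 1. So xy^2z ∉ L.
Contradiction. Therefore L is not regular.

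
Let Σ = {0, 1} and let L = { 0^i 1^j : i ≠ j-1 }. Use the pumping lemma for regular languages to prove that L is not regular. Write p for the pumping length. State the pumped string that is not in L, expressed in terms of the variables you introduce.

0^{p+p!} 1^{p+p!+1}

Assume L is regular. Let p be the pumping length given by the pumping lemma.
Choose w = 0^p 1^{p+p!+1}. Since p ≠ (p+p!+1)-1 = p+p!, w ∈ L; and |w| ≥ p.
By the pumping lemma, w = xyz with |xy| ≤ p and |y| > 0.
Because |xy| ≤ p and w begins with p copies of 0, we have y = 0^k with 1 ≤ k ≤ p.
Since 1 ≤ k ≤ p, k divides p!; set t = 1 + p!/k. Then xy^t z has p + (p!/k)·k = p + p! copies of 0. Now the 0-count is p+p! and (1-count)-1 = (p+p!+1)-1 = p+p!, so i ≠ j-1 fails. So xy^t z = 0^{p+p!} 1^{p+p!+1} ∉ L.
Contradiction. Therefore L is not regular.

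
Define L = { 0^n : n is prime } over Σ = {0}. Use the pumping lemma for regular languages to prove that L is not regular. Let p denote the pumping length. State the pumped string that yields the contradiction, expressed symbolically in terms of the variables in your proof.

0^{q(1+k)}

Suppose for contradiction that L is regular, and let p be the pumping length.
Let q be a prime with q ≥ p+2 (infinitely many primes exist), and take w = 0^q ∈ L with |w| = q ≥ p.
The pumping lemma gives a decomposition w = xyz where |xy| ≤ p and |y| ≥ 1.
Then y = 0^k for some k with 1 ≤ k ≤ p.
Since 1 ≤ k ≤ p, |xz| = q-k. Pump with i = q+1: |xy^{q+1}z| = (q-k)+(q+1)k = q+qk = q(1+k), which is composite (both factors ≥ 2). So xy^{q+1}z = 0^{q(1+k)} ∉ L.
This contradicts the pumping lemma, so L is not regular.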